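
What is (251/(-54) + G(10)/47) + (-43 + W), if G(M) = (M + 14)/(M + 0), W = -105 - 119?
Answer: -3446567/12690 ≈ -271.60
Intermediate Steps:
W = -224
G(M) = (14 + M)/M
(251/(-54) + G(10)/47) + (-43 + W) = (251/(-54) + ((14 + 10)/10)/47) + (-43 - 224) = (251*(-1/54) + ((⅒)*24)*(1/47)) - 267 = (-251/54 + (12/5)*(1/47)) - 267 = (-251/54 + 12/235) - 267 = -58337/12690 - 267 = -3446567/12690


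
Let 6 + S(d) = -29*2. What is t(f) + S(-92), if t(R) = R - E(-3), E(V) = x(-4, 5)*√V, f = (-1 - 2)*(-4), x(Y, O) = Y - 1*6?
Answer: -52 + 10*I*√3 ≈ -52.0 + 17.32*I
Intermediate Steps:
S(d) = -64 (S(d) = -6 - 29*2 = -6 - 58 = -64)
x(Y, O) = -6 + Y (x(Y, O) = Y - 6 = -6 + Y)
f = 12 (f = -3*(-4) = 12)
E(V) = -10*√V (E(V) = (-6 - 4)*√V = -10*√V)
t(R) = R + 10*I*√3 (t(R) = R - (-10)*√(-3) = R - (-10)*I*√3 = R + 10*I*√3)
t(f) + S(-92) = (12 + 10*I*√3) - 64 = -52 + 10*I*√3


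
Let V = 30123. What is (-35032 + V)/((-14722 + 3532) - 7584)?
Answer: 4909/18774 ≈ 0.26148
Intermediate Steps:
(-35032 + V)/((-14722 + 3532) - 7584) = (-35032 + 30123)/((-14722 + 3532) - 7584) = -4909/(-11190 - 7584) = -4909/(-18774) = -4909*(-1/18774) = 4909/18774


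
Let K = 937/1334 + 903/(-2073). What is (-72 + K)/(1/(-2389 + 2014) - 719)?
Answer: 24796213125/248539629044 ≈ 0.099768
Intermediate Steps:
K = 245933/921794 (K = 937*(1/1334) + 903*(-1/2073) = 937/1334 - 301/691 = 245933/921794 ≈ 0.26680)
(-72 + K)/(1/(-2389 + 2014) - 719) = (-72 + 245933/921794)/(1/(-2389 + 2014) - 719) = -66123235/(921794*(1/(-375) - 719)) = -66123235/(921794*(-1/375 - 719)) = -66123235/(921794*(-269626/375)) = -66123235/921794*(-375/269626) = 24796213125/248539629044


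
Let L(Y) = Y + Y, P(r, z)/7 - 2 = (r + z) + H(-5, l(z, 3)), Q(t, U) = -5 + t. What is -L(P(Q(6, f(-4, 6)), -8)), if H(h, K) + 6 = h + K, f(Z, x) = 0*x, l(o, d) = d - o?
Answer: 70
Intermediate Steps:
f(Z, x) = 0
H(h, K) = -6 + K + h (H(h, K) = -6 + (h + K) = -6 + (K + h) = -6 + K + h)
P(r, z) = -42 + 7*r (P(r, z) = 14 + 7*((r + z) + (-6 + (3 - z) - 5)) = 14 + 7*((r + z) + (-8 - z)) = 14 + 7*(-8 + r) = 14 + (-56 + 7*r) = -42 + 7*r)
L(Y) = 2*Y
-L(P(Q(6, f(-4, 6)), -8)) = -2*(-42 + 7*(-5 + 6)) = -2*(-42 + 7*1) = -2*(-42 + 7) = -2*(-35) = -1*(-70) = 70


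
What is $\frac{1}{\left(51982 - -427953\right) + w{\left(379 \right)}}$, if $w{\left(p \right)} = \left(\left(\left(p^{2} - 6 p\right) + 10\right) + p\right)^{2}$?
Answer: $\frac{1}{20095243471} \approx 4.9763 \cdot 10^{-11}$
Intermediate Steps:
$w{\left(p \right)} = \left(10 + p^{2} - 5 p\right)^{2}$ ($w{\left(p \right)} = \left(\left(10 + p^{2} - 6 p\right) + p\right)^{2} = \left(10 + p^{2} - 5 p\right)^{2}$)
$\frac{1}{\left(51982 - -427953\right) + w{\left(379 \right)}} = \frac{1}{\left(51982 - -427953\right) + \left(10 + 379^{2} - 1895\right)^{2}} = \frac{1}{\left(51982 + 427953\right) + \left(10 + 143641 - 1895\right)^{2}} = \frac{1}{479935 + 141756^{2}} = \frac{1}{479935 + 20094763536} = \frac{1}{20095243471}$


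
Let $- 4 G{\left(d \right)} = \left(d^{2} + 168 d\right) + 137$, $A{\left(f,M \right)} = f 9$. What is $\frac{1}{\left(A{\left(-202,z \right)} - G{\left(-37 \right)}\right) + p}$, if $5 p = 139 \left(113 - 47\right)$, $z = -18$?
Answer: $- \frac{10}{11607} \approx -0.00086155$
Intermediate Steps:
$A{\left(f,M \right)} = 9 f$
$G{\left(d \right)} = - \frac{137}{4} - 42 d - \frac{d^{2}}{4}$ ($G{\left(d \right)} = - \frac{\left(d^{2} + 168 d\right) + 137}{4} = - \frac{137 + d^{2} + 168 d}{4} = - \frac{137}{4} - 42 d - \frac{d^{2}}{4}$)
$p = \frac{9174}{5}$ ($p = \frac{139 \left(113 - 47\right)}{5} = \frac{139 \cdot 66}{5} = \frac{1}{5} \cdot 9174 = \frac{9174}{5} \approx 1834.8$)
$\frac{1}{\left(A{\left(-202,z \right)} - G{\left(-37 \right)}\right) + p} = \frac{1}{\left(9 \left(-202\right) - \left(- \frac{137}{4} - -1554 - \frac{\left(-37\right)^{2}}{4}\right)\right) + \frac{9174}{5}} = \frac{1}{\left(-1818 - \left(- \frac{137}{4} + 1554 - \frac{1369}{4}\right)\right) + \frac{9174}{5}} = \frac{1}{\left(-1818 - \frac{2355}{2}\right) + \frac{9174}{5}} = \frac{1}{- \frac{5991}{2} + \frac{9174}{5}} = \frac{1}{- \frac{11607}{10}} = - \frac{10}{11607}$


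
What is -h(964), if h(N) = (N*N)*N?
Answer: -895841344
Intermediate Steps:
h(N) = N³ (h(N) = N²*N = N³)
-h(964) = -1*964³ = -1*895841344 = -895841344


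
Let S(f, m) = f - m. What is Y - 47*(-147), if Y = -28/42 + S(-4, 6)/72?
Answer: 248695/36 ≈ 6908.2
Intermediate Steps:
Y = -29/36 (Y = -28/42 + (-4 - 1*6)/72 = -28*1/42 + (-4 - 6)*(1/72) = -⅔ - 10*1/72 = -⅔ - 5/36 = -29/36 ≈ -0.80556)
Y - 47*(-147) = -29/36 - 47*(-147) = -29/36 + 6909 = 248695/36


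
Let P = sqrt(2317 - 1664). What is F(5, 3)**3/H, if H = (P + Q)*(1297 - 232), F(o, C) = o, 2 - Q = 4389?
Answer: -109675/4099209708 - 25*sqrt(653)/4099209708 ≈ -2.6911e-5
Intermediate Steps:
Q = -4387 (Q = 2 - 1*4389 = 2 - 4389 = -4387)
P = sqrt(653) ≈ 25.554
H = -4672155 + 1065*sqrt(653) (H = (sqrt(653) - 4387)*(1297 - 232) = (-4387 + sqrt(653))*1065 = -4672155 + 1065*sqrt(653) ≈ -4.6449e+6)
F(5, 3)**3/H = 5**3/(-4672155 + 1065*sqrt(653)) = 125/(-4672155 + 1065*sqrt(653))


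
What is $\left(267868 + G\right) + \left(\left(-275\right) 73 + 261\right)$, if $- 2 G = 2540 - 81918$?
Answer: $287743$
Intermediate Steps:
$G = 39689$ ($G = - \frac{2540 - 81918}{2} = \left(- \frac{1}{2}\right) \left(-79378\right) = 39689$)
$\left(267868 + G\right) + \left(\left(-275\right) 73 + 261\right) = \left(267868 + 39689\right) + \left(\left(-275\right) 73 + 261\right) = 307557 + \left(-20075 + 261\right) = 307557 - 19814 = 287743$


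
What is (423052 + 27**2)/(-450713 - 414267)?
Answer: -423781/864980 ≈ -0.48993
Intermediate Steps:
(423052 + 27**2)/(-450713 - 414267) = (423052 + 729)/(-864980) = 423781*(-1/864980) = -423781/864980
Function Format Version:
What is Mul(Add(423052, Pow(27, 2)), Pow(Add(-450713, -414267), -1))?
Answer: Rational(-423781, 864980) ≈ -0.48993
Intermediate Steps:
Mul(Add(423052, Pow(27, 2)), Pow(Add(-450713, -414267), -1)) = Mul(Add(423052, 729), Pow(-864980, -1)) = Mul(423781, Rational(-1, 864980)) = Rational(-423781, 864980)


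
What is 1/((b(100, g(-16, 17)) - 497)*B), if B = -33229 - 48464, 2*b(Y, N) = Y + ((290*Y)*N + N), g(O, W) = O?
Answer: 1/18989946315 ≈ 5.2659e-11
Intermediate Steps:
b(Y, N) = N/2 + Y/2 + 145*N*Y (b(Y, N) = (Y + ((290*Y)*N + N))/2 = (Y + (290*N*Y + N))/2 = (Y + (N + 290*N*Y))/2 = (N + Y + 290*N*Y)/2 = N/2 + Y/2 + 145*N*Y)
B = -81693
1/((b(100, g(-16, 17)) - 497)*B) = 1/((((½)*(-16) + (½)*100 + 145*(-16)*100) - 497)*(-81693)) = -1/81693/((-8 + 50 - 232000) - 497) = -1/81693/(-231958 - 497) = -1/81693/(-232455) = -1/232455*(-1/81693) = 1/18989946315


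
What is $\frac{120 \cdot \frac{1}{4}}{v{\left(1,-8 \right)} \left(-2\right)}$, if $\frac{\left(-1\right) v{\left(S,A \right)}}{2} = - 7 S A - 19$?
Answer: $\frac{15}{74} \approx 0.2027$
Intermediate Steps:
$v{\left(S,A \right)} = 38 + 14 A S$ ($v{\left(S,A \right)} = - 2 \left(- 7 S A - 19\right) = - 2 \left(- 7 A S - 19\right) = - 2 \left(-19 - 7 A S\right) = 38 + 14 A S$)
$\frac{120 \cdot \frac{1}{4}}{v{\left(1,-8 \right)} \left(-2\right)} = \frac{120 \cdot \frac{1}{4}}{\left(38 + 14 \left(-8\right) 1\right) \left(-2\right)} = \frac{120 \cdot \frac{1}{4}}{\left(38 - 112\right) \left(-2\right)} = \frac{30}{\left(-74\right) \left(-2\right)} = \frac{30}{148} = 30 \cdot \frac{1}{148} = \frac{15}{74}$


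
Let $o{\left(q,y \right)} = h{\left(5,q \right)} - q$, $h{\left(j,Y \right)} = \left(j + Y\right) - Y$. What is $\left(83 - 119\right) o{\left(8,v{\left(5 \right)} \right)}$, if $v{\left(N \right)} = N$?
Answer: $108$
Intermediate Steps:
$h{\left(j,Y \right)} = j$ ($h{\left(j,Y \right)} = \left(Y + j\right) - Y = j$)
$o{\left(q,y \right)} = 5 - q$
$\left(83 - 119\right) o{\left(8,v{\left(5 \right)} \right)} = \left(83 - 119\right) \left(5 - 8\right) = - 36 \left(5 - 8\right) = \left(-36\right) \left(-3\right) = 108$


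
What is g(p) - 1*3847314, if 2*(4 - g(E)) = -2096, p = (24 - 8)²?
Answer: -3846262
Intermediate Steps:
p = 256 (p = 16² = 256)
g(E) = 1052 (g(E) = 4 - ½*(-2096) = 4 + 1048 = 1052)
g(p) - 1*3847314 = 1052 - 1*3847314 = 1052 - 3847314 = -3846262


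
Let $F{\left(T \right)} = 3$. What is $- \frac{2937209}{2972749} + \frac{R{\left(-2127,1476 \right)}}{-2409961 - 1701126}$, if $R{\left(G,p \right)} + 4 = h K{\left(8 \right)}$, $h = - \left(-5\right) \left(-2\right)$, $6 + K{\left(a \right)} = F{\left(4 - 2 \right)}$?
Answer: $- \frac{12075199027657}{12221229768163} \approx -0.98805$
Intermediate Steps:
$K{\left(a \right)} = -3$ ($K{\left(a \right)} = -6 + 3 = -3$)
$h = -10$ ($h = \left(-1\right) 10 = -10$)
$R{\left(G,p \right)} = 26$ ($R{\left(G,p \right)} = -4 - -30 = -4 + 30 = 26$)
$- \frac{2937209}{2972749} + \frac{R{\left(-2127,1476 \right)}}{-2409961 - 1701126} = - \frac{2937209}{2972749} + \frac{26}{-2409961 - 1701126} = \left(-2937209\right) \frac{1}{2972749} + \frac{26}{-4111087} = - \frac{2937209}{2972749} + 26 \left(- \frac{1}{4111087}\right) = - \frac{2937209}{2972749} - \frac{26}{4111087} = - \frac{12075199027657}{12221229768163}$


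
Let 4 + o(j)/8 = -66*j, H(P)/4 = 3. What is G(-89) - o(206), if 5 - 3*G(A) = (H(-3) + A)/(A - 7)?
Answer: 31334803/288 ≈ 1.0880e+5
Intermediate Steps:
H(P) = 12 (H(P) = 4*3 = 12)
o(j) = -32 - 528*j (o(j) = -32 + 8*(-66*j) = -32 - 528*j)
G(A) = 5/3 - (12 + A)/(3*(-7 + A)) (G(A) = 5/3 - (12 + A)/(3*(A - 7)) = 5/3 - (12 + A)/(3*(-7 + A)))
G(-89) - o(206) = (-47 + 4*(-89))/(3*(-7 - 89)) - (-32 - 528*206) = (⅓)*(-47 - 356)/(-96) - (-32 - 108768) = (⅓)*(-1/96)*(-403) - 1*(-108800) = 403/288 + 108800 = 31334803/288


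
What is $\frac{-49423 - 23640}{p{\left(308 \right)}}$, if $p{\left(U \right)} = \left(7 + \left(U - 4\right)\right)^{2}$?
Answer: $- \frac{73063}{96721} \approx -0.7554$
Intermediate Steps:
$p{\left(U \right)} = \left(3 + U\right)^{2}$ ($p{\left(U \right)} = \left(7 + \left(-4 + U\right)\right)^{2} = \left(3 + U\right)^{2}$)
$\frac{-49423 - 23640}{p{\left(308 \right)}} = \frac{-49423 - 23640}{\left(3 + 308\right)^{2}} = \frac{-49423 - 23640}{311^{2}} = - \frac{73063}{96721}$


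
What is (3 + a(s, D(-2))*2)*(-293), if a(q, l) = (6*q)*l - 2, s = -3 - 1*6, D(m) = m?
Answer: -62995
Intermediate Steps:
s = -9 (s = -3 - 6 = -9)
a(q, l) = -2 + 6*l*q (a(q, l) = 6*l*q - 2 = -2 + 6*l*q)
(3 + a(s, D(-2))*2)*(-293) = (3 + (-2 + 6*(-2)*(-9))*2)*(-293) = (3 + (-2 + 108)*2)*(-293) = (3 + 106*2)*(-293) = (3 + 212)*(-293) = 215*(-293) = -62995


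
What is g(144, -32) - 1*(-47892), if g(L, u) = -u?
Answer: 47924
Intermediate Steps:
g(144, -32) - 1*(-47892) = -1*(-32) - 1*(-47892) = 32 + 47892 = 47924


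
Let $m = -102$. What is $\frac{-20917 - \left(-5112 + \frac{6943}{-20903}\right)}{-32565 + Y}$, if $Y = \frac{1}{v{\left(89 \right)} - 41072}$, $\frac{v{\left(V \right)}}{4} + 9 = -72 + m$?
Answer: $\frac{13810577289488}{28456241796683} \approx 0.48533$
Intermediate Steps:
$v{\left(V \right)} = -732$ ($v{\left(V \right)} = -36 + 4 \left(-72 - 102\right) = -36 + 4 \left(-174\right) = -36 - 696 = -732$)
$Y = - \frac{1}{41804}$ ($Y = \frac{1}{-732 - 41072} = \frac{1}{-41804} = - \frac{1}{41804} \approx -2.3921 \cdot 10^{-5}$)
$\frac{-20917 - \left(-5112 + \frac{6943}{-20903}\right)}{-32565 + Y} = \frac{-20917 - \left(-5112 + \frac{6943}{-20903}\right)}{-32565 - \frac{1}{41804}} = \frac{-20917 + \left(\left(-6943\right) \left(- \frac{1}{20903}\right) + 5112\right)}{- \frac{1361347261}{41804}} = \left(-20917 + \left(\frac{6943}{20903} + 5112\right)\right) \left(- \frac{41804}{1361347261}\right) = \left(-20917 + \frac{106863079}{20903}\right) \left(- \frac{41804}{1361347261}\right) = \left(- \frac{330364972}{20903}\right) \left(- \frac{41804}{1361347261}\right) = \frac{13810577289488}{28456241796683}$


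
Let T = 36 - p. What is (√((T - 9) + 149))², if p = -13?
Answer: 189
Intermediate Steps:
T = 49 (T = 36 - 1*(-13) = 36 + 13 = 49)
(√((T - 9) + 149))² = (√((49 - 9) + 149))² = (√(40 + 149))² = (√189)² = (3*√21)² = 189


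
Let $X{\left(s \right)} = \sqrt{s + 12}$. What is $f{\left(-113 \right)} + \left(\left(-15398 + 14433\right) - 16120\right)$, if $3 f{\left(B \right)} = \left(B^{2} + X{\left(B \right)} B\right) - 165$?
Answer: $- \frac{38651}{3} - \frac{113 i \sqrt{101}}{3} \approx -12884.0 - 378.55 i$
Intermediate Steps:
$X{\left(s \right)} = \sqrt{12 + s}$
$f{\left(B \right)} = -55 + \frac{B^{2}}{3} + \frac{B \sqrt{12 + B}}{3}$ ($f{\left(B \right)} = \frac{\left(B^{2} + \sqrt{12 + B} B\right) - 165}{3} = \frac{\left(B^{2} + B \sqrt{12 + B}\right) - 165}{3} = \frac{-165 + B^{2} + B \sqrt{12 + B}}{3} = -55 + \frac{B^{2}}{3} + \frac{B \sqrt{12 + B}}{3}$)
$f{\left(-113 \right)} + \left(\left(-15398 + 14433\right) - 16120\right) = \left(-55 + \frac{\left(-113\right)^{2}}{3} + \frac{1}{3} \left(-113\right) \sqrt{12 - 113}\right) + \left(\left(-15398 + 14433\right) - 16120\right) = \left(-55 + \frac{1}{3} \cdot 12769 + \frac{1}{3} \left(-113\right) \sqrt{-101}\right) - 17085 = \left(-55 + \frac{12769}{3} + \frac{1}{3} \left(-113\right) i \sqrt{101}\right) - 17085 = \left(-55 + \frac{12769}{3} - \frac{113 i \sqrt{101}}{3}\right) - 17085 = \left(\frac{12604}{3} - \frac{113 i \sqrt{101}}{3}\right) - 17085 = - \frac{38651}{3} - \frac{113 i \sqrt{101}}{3}$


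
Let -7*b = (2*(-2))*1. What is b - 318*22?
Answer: -48968/7 ≈ -6995.4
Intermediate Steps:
b = 4/7 (b = -2*(-2)/7 = -(-4)/7 = -⅐*(-4) = 4/7 ≈ 0.57143)
b - 318*22 = 4/7 - 318*22 = 4/7 - 106*66 = 4/7 - 6996 = -48968/7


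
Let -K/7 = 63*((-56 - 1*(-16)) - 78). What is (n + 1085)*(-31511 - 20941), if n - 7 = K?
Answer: -2786774760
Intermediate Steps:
K = 52038 (K = -441*((-56 - 1*(-16)) - 78) = -441*((-56 + 16) - 78) = -441*(-40 - 78) = -441*(-118) = -7*(-7434) = 52038)
n = 52045 (n = 7 + 52038 = 52045)
(n + 1085)*(-31511 - 20941) = (52045 + 1085)*(-31511 - 20941) = 53130*(-52452) = -2786774760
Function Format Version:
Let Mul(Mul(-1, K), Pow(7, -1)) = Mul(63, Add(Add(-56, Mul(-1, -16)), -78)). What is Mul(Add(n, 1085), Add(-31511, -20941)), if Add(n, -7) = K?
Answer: -2786774760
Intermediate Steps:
K = 52038 (K = Mul(-7, Mul(63, Add(Add(-56, Mul(-1, -16)), -78))) = Mul(-7, Mul(63, Add(Add(-56, 16), -78))) = Mul(-7, Mul(63, Add(-40, -78))) = Mul(-7, Mul(63, -118)) = Mul(-7, -7434) = 52038)
n = 52045 (n = Add(7, 52038) = 52045)
Mul(Add(n, 1085), Add(-31511, -20941)) = Mul(Add(52045, 1085), Add(-31511, -20941)) = Mul(53130, -52452) = -2786774760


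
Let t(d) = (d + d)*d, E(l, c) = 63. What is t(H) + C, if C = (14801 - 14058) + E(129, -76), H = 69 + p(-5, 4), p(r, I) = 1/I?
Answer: 83177/8 ≈ 10397.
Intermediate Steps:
H = 277/4 (H = 69 + 1/4 = 277/4 ≈ 69.250)
t(d) = 2*d**2 (t(d) = (2*d)*d = 2*d**2)
C = 806 (C = (14801 - 14058) + 63 = 743 + 63 = 806)
t(H) + C = 2*(277/4)**2 + 806 = 2*(76729/16) + 806 = 76729/8 + 806 = 83177/8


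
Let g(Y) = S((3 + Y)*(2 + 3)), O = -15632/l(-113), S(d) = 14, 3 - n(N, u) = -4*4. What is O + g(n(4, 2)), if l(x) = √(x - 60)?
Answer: 14 + 15632*I*√173/173 ≈ 14.0 + 1188.5*I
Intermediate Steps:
n(N, u) = 19 (n(N, u) = 3 - (-4)*4 = 3 - 1*(-16) = 3 + 16 = 19)
l(x) = √(-60 + x)
O = 15632*I*√173/173 (O = -15632/√(-60 - 113) = -15632*(-I*√173/173) = -(-15632)*I*√173/173 = 15632*I*√173/173 ≈ 1188.5*I)
g(Y) = 14
O + g(n(4, 2)) = 15632*I*√173/173 + 14 = 14 + 15632*I*√173/173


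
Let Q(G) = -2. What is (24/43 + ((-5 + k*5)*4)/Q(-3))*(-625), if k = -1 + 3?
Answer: 253750/43 ≈ 5901.2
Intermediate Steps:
k = 2
(24/43 + ((-5 + k*5)*4)/Q(-3))*(-625) = (24/43 + ((-5 + 2*5)*4)/(-2))*(-625) = (24*(1/43) + ((-5 + 10)*4)*(-½))*(-625) = (24/43 + (5*4)*(-½))*(-625) = (24/43 + 20*(-½))*(-625) = (24/43 - 10)*(-625) = -406/43*(-625) = 253750/43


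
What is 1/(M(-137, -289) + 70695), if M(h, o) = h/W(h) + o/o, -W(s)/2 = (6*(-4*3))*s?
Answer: 144/10180225 ≈ 1.4145e-5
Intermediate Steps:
W(s) = 144*s (W(s) = -2*6*(-4*3)*s = -2*6*(-12)*s = -(-144)*s = 144*s)
M(h, o) = 145/144 (M(h, o) = h/((144*h)) + o/o = h*(1/(144*h)) + 1 = 1/144 + 1 = 145/144)
1/(M(-137, -289) + 70695) = 1/(145/144 + 70695) = 1/(10180225/144) = 144/10180225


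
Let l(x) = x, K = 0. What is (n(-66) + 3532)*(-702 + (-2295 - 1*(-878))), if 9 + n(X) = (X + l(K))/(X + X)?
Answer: -14932593/2 ≈ -7.4663e+6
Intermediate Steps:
n(X) = -17/2 (n(X) = -9 + (X + 0)/(X + X) = -9 + X/((2*X)) = -9 + X*(1/(2*X)) = -9 + ½ = -17/2)
(n(-66) + 3532)*(-702 + (-2295 - 1*(-878))) = (-17/2 + 3532)*(-702 + (-2295 - 1*(-878))) = 7047*(-702 + (-2295 + 878))/2 = 7047*(-702 - 1417)/2 = (7047/2)*(-2119) = -14932593/2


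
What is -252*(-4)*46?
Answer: 46368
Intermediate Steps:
-252*(-4)*46 = -42*(-24)*46 = 1008*46 = 46368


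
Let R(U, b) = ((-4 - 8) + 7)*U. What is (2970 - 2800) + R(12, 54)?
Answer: 110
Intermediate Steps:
R(U, b) = -5*U (R(U, b) = (-12 + 7)*U = -5*U)
(2970 - 2800) + R(12, 54) = (2970 - 2800) - 5*12 = 170 - 60 = 110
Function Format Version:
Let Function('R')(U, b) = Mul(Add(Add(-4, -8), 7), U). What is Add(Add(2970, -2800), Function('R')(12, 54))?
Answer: 110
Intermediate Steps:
Function('R')(U, b) = Mul(-5, U) (Function('R')(U, b) = Mul(Add(-12, 7), U) = Mul(-5, U))
Add(Add(2970, -2800), Function('R')(12, 54)) = Add(Add(2970, -2800), Mul(-5, 12)) = Add(170, -60) = 110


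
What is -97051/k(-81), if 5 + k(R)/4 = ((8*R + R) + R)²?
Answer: -97051/2624380 ≈ -0.036981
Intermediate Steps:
k(R) = -20 + 400*R² (k(R) = -20 + 4*((8*R + R) + R)² = -20 + 4*(9*R + R)² = -20 + 4*(10*R)² = -20 + 4*(100*R²) = -20 + 400*R²)
-97051/k(-81) = -97051/(-20 + 400*(-81)²) = -97051/(-20 + 400*6561) = -97051/(-20 + 2624400) = -97051/2624380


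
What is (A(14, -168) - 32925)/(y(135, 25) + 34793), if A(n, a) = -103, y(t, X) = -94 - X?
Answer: -16514/17337 ≈ -0.95253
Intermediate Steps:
(A(14, -168) - 32925)/(y(135, 25) + 34793) = (-103 - 32925)/((-94 - 1*25) + 34793) = -33028/((-94 - 25) + 34793) = -33028/(-119 + 34793) = -33028/34674 = -33028*1/34674 = -16514/17337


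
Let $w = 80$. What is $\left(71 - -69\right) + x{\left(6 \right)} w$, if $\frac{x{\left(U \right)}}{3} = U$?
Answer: $1580$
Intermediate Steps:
$x{\left(U \right)} = 3 U$
$\left(71 - -69\right) + x{\left(6 \right)} w = \left(71 - -69\right) + 3 \cdot 6 \cdot 80 = \left(71 + 69\right) + 18 \cdot 80 = 140 + 1440 = 1580$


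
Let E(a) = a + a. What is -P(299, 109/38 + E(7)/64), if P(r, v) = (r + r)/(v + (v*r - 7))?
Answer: -6992/10747 ≈ -0.65060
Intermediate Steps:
E(a) = 2*a
P(r, v) = 2*r/(-7 + v + r*v) (P(r, v) = (2*r)/(v + (r*v - 7)) = (2*r)/(v + (-7 + r*v)) = (2*r)/(-7 + v + r*v) = 2*r/(-7 + v + r*v))
-P(299, 109/38 + E(7)/64) = -2*299/(-7 + (109/38 + (2*7)/64) + 299*(109/38 + (2*7)/64)) = -2*299/(-7 + (109*(1/38) + 14*(1/64)) + 299*(109*(1/38) + 14*(1/64))) = -2*299/(-7 + (109/38 + 7/32) + 299*(109/38 + 7/32)) = -2*299/(-7 + 1877/608 + 299*(1877/608)) = -2*299/(-7 + 1877/608 + 561223/608) = -2*299/139711/152 = -2*299*152/139711 = -1*6992/10747 = -6992/10747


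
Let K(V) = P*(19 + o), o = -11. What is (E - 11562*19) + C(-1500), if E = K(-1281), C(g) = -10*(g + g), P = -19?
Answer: -189830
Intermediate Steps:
K(V) = -152 (K(V) = -19*(19 - 11) = -19*8 = -152)
C(g) = -20*g
E = -152
(E - 11562*19) + C(-1500) = (-152 - 11562*19) - 20*(-1500) = (-152 - 219678) + 30000 = -219830 + 30000 = -189830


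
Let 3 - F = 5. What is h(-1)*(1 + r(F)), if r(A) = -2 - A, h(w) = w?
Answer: -1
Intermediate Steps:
F = -2 (F = 3 - 1*5 = 3 - 5 = -2)
h(-1)*(1 + r(F)) = -(1 + (-2 - 1*(-2))) = -(1 + (-2 + 2)) = -(1 + 0) = -1*1 = -1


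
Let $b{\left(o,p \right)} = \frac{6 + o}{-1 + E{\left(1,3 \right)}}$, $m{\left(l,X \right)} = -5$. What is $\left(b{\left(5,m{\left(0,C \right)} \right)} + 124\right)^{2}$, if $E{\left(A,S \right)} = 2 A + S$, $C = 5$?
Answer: $\frac{257049}{16} \approx 16066.0$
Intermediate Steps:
$E{\left(A,S \right)} = S + 2 A$
$b{\left(o,p \right)} = \frac{3}{2} + \frac{o}{4}$ ($b{\left(o,p \right)} = \frac{6 + o}{-1 + \left(3 + 2 \cdot 1\right)} = \frac{6 + o}{-1 + \left(3 + 2\right)} = \frac{6 + o}{-1 + 5} = \frac{6 + o}{4} = \left(6 + o\right) \frac{1}{4} = \frac{3}{2} + \frac{o}{4}$)
$\left(b{\left(5,m{\left(0,C \right)} \right)} + 124\right)^{2} = \left(\left(\frac{3}{2} + \frac{1}{4} \cdot 5\right) + 124\right)^{2} = \left(\left(\frac{3}{2} + \frac{5}{4}\right) + 124\right)^{2} = \left(\frac{11}{4} + 124\right)^{2} = \left(\frac{507}{4}\right)^{2} = \frac{257049}{16}$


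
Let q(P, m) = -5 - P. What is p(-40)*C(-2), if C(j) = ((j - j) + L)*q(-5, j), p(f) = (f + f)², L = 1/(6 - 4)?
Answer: 0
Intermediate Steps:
L = ½ (L = 1/2 = ½ ≈ 0.50000)
p(f) = 4*f² (p(f) = (2*f)² = 4*f²)
C(j) = 0 (C(j) = ((j - j) + ½)*(-5 - 1*(-5)) = (0 + ½)*(-5 + 5) = (½)*0 = 0)
p(-40)*C(-2) = (4*(-40)²)*0 = (4*1600)*0 = 6400*0 = 0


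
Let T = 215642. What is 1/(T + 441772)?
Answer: 1/657414 ≈ 1.5211e-6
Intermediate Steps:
1/(T + 441772) = 1/(215642 + 441772) = 1/657414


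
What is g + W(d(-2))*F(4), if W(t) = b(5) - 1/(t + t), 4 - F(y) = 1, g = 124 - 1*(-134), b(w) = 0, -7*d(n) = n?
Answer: 1011/4 ≈ 252.75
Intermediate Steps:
d(n) = -n/7
g = 258 (g = 124 + 134 = 258)
F(y) = 3 (F(y) = 4 - 1*1 = 4 - 1 = 3)
W(t) = -1/(2*t) (W(t) = 0 - 1/(t + t) = 0 - 1/(2*t) = -1/(2*t))
g + W(d(-2))*F(4) = 258 - 1/(2*((-1/7*(-2))))*3 = 258 - 1/(2*2/7)*3 = 258 - 1/2*7/2*3 = 258 - 7/4*3 = 258 - 21/4 = 1011/4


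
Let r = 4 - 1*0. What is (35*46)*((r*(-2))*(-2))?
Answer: 25760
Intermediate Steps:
r = 4 (r = 4 + 0 = 4)
(35*46)*((r*(-2))*(-2)) = (35*46)*((4*(-2))*(-2)) = 1610*(-8*(-2)) = 1610*16 = 25760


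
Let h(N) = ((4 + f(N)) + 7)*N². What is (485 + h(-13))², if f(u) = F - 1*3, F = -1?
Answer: 2782224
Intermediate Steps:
f(u) = -4 (f(u) = -1 - 1*3 = -1 - 3 = -4)
h(N) = 7*N² (h(N) = ((4 - 4) + 7)*N² = (0 + 7)*N² = 7*N²)
(485 + h(-13))² = (485 + 7*(-13)²)² = (485 + 7*169)² = (485 + 1183)² = 1668² = 2782224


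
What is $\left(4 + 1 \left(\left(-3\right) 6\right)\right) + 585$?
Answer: $571$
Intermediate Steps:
$\left(4 + 1 \left(\left(-3\right) 6\right)\right) + 585 = \left(4 + 1 \left(-18\right)\right) + 585 = \left(4 - 18\right) + 585 = -14 + 585 = 571$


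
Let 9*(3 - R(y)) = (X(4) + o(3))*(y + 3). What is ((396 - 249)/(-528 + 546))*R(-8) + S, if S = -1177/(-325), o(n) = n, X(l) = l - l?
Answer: 122068/2925 ≈ 41.733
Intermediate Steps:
X(l) = 0
S = 1177/325 (S = -1177*(-1/325) = 1177/325 ≈ 3.6215)
R(y) = 2 - y/3 (R(y) = 3 - (0 + 3)*(y + 3)/9 = 3 - (3 + y)/3 = 3 - (9 + 3*y)/9 = 3 + (-1 - y/3) = 2 - y/3)
((396 - 249)/(-528 + 546))*R(-8) + S = ((396 - 249)/(-528 + 546))*(2 - ⅓*(-8)) + 1177/325 = (147/18)*(2 + 8/3) + 1177/325 = (147*(1/18))*(14/3) + 1177/325 = (49/6)*(14/3) + 1177/325 = 343/9 + 1177/325 = 122068/2925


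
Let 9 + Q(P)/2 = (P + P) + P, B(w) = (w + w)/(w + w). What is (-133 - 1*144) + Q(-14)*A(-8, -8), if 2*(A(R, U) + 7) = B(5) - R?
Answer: -22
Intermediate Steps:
B(w) = 1 (B(w) = (2*w)/((2*w)) = (2*w)*(1/(2*w)) = 1)
Q(P) = -18 + 6*P (Q(P) = -18 + 2*((P + P) + P) = -18 + 2*(2*P + P) = -18 + 2*(3*P) = -18 + 6*P)
A(R, U) = -13/2 - R/2 (A(R, U) = -7 + (1 - R)/2 = -7 + (1/2 - R/2) = -13/2 - R/2)
(-133 - 1*144) + Q(-14)*A(-8, -8) = (-133 - 1*144) + (-18 + 6*(-14))*(-13/2 - 1/2*(-8)) = (-133 - 144) + (-18 - 84)*(-13/2 + 4) = -277 - 102*(-5/2) = -277 + 255 = -22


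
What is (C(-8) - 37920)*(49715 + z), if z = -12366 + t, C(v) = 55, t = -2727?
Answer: -1310962030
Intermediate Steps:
z = -15093 (z = -12366 - 2727 = -15093)
(C(-8) - 37920)*(49715 + z) = (55 - 37920)*(49715 - 15093) = -37865*34622 = -1310962030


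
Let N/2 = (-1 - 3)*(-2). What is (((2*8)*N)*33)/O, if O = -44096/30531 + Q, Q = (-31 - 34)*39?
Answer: -257925888/77440181 ≈ -3.3306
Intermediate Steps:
N = 16 (N = 2*((-1 - 3)*(-2)) = 2*(-4*(-2)) = 2*8 = 16)
Q = -2535 (Q = -65*39 = -2535)
O = -77440181/30531 (O = -44096/30531 - 2535 = -77440181/30531 ≈ -2536.4)
(((2*8)*N)*33)/O = (((2*8)*16)*33)/(-77440181/30531) = ((16*16)*33)*(-30531/77440181) = (256*33)*(-30531/77440181) = 8448*(-30531/77440181) = -257925888/77440181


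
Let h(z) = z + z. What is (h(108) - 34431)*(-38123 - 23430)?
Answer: 2106035895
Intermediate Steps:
h(z) = 2*z
(h(108) - 34431)*(-38123 - 23430) = (2*108 - 34431)*(-38123 - 23430) = (216 - 34431)*(-61553) = -34215*(-61553) = 2106035895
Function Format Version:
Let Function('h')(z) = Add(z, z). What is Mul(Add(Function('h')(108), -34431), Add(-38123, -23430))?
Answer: 2106035895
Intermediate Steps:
Function('h')(z) = Mul(2, z)
Mul(Add(Function('h')(108), -34431), Add(-38123, -23430)) = Mul(Add(Mul(2, 108), -34431), Add(-38123, -23430)) = Mul(Add(216, -34431), -61553) = Mul(-34215, -61553) = 2106035895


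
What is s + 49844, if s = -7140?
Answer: 42704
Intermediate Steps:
s + 49844 = -7140 + 49844 = 42704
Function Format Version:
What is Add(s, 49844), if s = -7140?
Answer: 42704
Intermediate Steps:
Add(s, 49844) = Add(-7140, 49844) = 42704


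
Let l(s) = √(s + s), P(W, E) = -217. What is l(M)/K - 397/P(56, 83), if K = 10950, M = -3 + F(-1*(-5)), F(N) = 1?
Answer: 397/217 + I/5475 ≈ 1.8295 + 0.00018265*I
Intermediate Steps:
M = -2 (M = -3 + 1 = -2)
l(s) = √2*√s (l(s) = √(2*s) = √2*√s)
l(M)/K - 397/P(56, 83) = (√2*√(-2))/10950 - 397/(-217) = (√2*(I*√2))*(1/10950) - 397*(-1/217) = (2*I)*(1/10950) + 397/217 = I/5475 + 397/217 = 397/217 + I/5475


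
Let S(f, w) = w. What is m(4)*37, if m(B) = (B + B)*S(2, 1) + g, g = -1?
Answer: 259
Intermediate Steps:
m(B) = -1 + 2*B (m(B) = (B + B)*1 - 1 = (2*B)*1 - 1 = 2*B - 1 = -1 + 2*B)
m(4)*37 = (-1 + 2*4)*37 = (-1 + 8)*37 = 7*37 = 259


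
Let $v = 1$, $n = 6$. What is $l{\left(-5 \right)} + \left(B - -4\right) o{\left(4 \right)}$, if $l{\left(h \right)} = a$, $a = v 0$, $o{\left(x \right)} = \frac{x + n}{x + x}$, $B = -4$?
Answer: $0$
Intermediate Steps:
$o{\left(x \right)} = \frac{6 + x}{2 x}$ ($o{\left(x \right)} = \frac{x + 6}{x + x} = \frac{6 + x}{2 x}$)
$a = 0$ ($a = 1 \cdot 0 = 0$)
$l{\left(h \right)} = 0$
$l{\left(-5 \right)} + \left(B - -4\right) o{\left(4 \right)} = 0 + \left(-4 - -4\right) \frac{6 + 4}{2 \cdot 4} = 0 + \left(-4 + 4\right) \frac{1}{2} \cdot \frac{1}{4} \cdot 10 = 0 + 0 \cdot \frac{5}{4} = 0 + 0 = 0$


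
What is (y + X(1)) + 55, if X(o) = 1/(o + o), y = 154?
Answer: 419/2 ≈ 209.50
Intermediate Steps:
X(o) = 1/(2*o)
(y + X(1)) + 55 = (154 + (1/2)/1) + 55 = (154 + (1/2)*1) + 55 = (154 + 1/2) + 55 = 309/2 + 55 = 419/2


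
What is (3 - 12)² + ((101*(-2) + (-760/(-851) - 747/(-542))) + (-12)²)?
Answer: 11656183/461242 ≈ 25.271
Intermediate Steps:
(3 - 12)² + ((101*(-2) + (-760/(-851) - 747/(-542))) + (-12)²) = (-9)² + ((-202 + (-760*(-1/851) - 747*(-1/542))) + 144) = 81 + ((-202 + (760/851 + 747/542)) + 144) = 81 + ((-202 + 1047617/461242) + 144) = 81 + (-92123267/461242 + 144) = 81 - 25704419/461242 = 11656183/461242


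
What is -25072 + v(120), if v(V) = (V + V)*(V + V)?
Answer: 32528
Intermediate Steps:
v(V) = 4*V² (v(V) = (2*V)*(2*V) = 4*V²)
-25072 + v(120) = -25072 + 4*120² = -25072 + 4*14400 = -25072 + 57600 = 32528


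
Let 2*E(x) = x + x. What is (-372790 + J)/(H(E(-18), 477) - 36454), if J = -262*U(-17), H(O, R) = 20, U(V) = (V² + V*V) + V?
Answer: 259886/18217 ≈ 14.266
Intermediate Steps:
U(V) = V + 2*V² (U(V) = (V² + V²) + V = 2*V² + V = V + 2*V²)
E(x) = x (E(x) = (x + x)/2 = (2*x)/2 = x)
J = -146982 (J = -(-4454)*(1 + 2*(-17)) = -(-4454)*(1 - 34) = -(-4454)*(-33) = -262*561 = -146982)
(-372790 + J)/(H(E(-18), 477) - 36454) = (-372790 - 146982)/(20 - 36454) = -519772/(-36434) = -519772*(-1/36434) = 259886/18217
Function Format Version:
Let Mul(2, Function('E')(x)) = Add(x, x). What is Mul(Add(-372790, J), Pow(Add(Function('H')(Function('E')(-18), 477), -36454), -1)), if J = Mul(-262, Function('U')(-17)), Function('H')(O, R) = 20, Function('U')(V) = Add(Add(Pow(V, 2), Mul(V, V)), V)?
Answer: Rational(259886, 18217) ≈ 14.266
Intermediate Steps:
Function('U')(V) = Add(V, Mul(2, Pow(V, 2))) (Function('U')(V) = Add(Add(Pow(V, 2), Pow(V, 2)), V) = Add(Mul(2, Pow(V, 2)), V) = Add(V, Mul(2, Pow(V, 2))))
Function('E')(x) = x (Function('E')(x) = Mul(Rational(1, 2), Add(x, x)) = Mul(Rational(1, 2), Mul(2, x)) = x)
J = -146982 (J = Mul(-262, Mul(-17, Add(1, Mul(2, -17)))) = Mul(-262, Mul(-17, Add(1, -34))) = Mul(-262, Mul(-17, -33)) = Mul(-262, 561) = -146982)
Mul(Add(-372790, J), Pow(Add(Function('H')(Function('E')(-18), 477), -36454), -1)) = Mul(Add(-372790, -146982), Pow(Add(20, -36454), -1)) = Mul(-519772, Pow(-36434, -1)) = Mul(-519772, Rational(-1, 36434)) = Rational(259886, 18217)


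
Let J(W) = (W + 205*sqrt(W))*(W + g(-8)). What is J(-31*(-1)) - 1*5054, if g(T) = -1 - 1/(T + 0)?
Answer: -32961/8 + 49405*sqrt(31)/8 ≈ 30264.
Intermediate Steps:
g(T) = -1 - 1/T
J(W) = (-7/8 + W)*(W + 205*sqrt(W)) (J(W) = (W + 205*sqrt(W))*(W + (-1 - 1*(-8))/(-8)) = (W + 205*sqrt(W))*(W - (-1 + 8)/8) = (W + 205*sqrt(W))*(W - 1/8*7) = (W + 205*sqrt(W))*(W - 7/8) = (W + 205*sqrt(W))*(-7/8 + W) = (-7/8 + W)*(W + 205*sqrt(W)))
J(-31*(-1)) - 1*5054 = ((-31*(-1))**2 + 205*(-31*(-1))**(3/2) - 1435*sqrt(31)/8 - (-217)*(-1)/8) - 1*5054 = (31**2 + 205*31**(3/2) - 1435*sqrt(31)/8 - 7/8*31) - 5054 = (961 + 205*(31*sqrt(31)) - 1435*sqrt(31)/8 - 217/8) - 5054 = (961 + 6355*sqrt(31) - 1435*sqrt(31)/8 - 217/8) - 5054 = (7471/8 + 49405*sqrt(31)/8) - 5054 = -32961/8 + 49405*sqrt(31)/8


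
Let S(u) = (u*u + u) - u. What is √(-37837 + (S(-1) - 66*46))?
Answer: 2*I*√10218 ≈ 202.17*I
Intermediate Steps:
S(u) = u² (S(u) = (u² + u) - u = (u + u²) - u = u²)
√(-37837 + (S(-1) - 66*46)) = √(-37837 + ((-1)² - 66*46)) = √(-37837 + (1 - 3036)) = √(-37837 - 3035) = √(-40872) = 2*I*√10218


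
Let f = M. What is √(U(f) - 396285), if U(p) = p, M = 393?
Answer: 6*I*√10997 ≈ 629.2*I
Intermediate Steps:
f = 393
√(U(f) - 396285) = √(393 - 396285) = √(-395892) = 6*I*√10997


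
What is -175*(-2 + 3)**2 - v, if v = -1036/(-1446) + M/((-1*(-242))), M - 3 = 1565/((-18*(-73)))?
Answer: -13467377015/76635108 ≈ -175.73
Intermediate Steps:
M = 5507/1314 (M = 3 + 1565/((-18*(-73))) = 3 + 1565/1314 = 5507/1314 ≈ 4.1910)
v = 56233115/76635108 (v = -1036/(-1446) + 5507/(1314*((-1*(-242)))) = -1036*(-1/1446) + (5507/1314)/242 = 518/723 + (5507/1314)*(1/242) = 518/723 + 5507/317988 = 56233115/76635108 ≈ 0.73378)
-175*(-2 + 3)**2 - v = -175*(-2 + 3)**2 - 1*56233115/76635108 = -175*1**2 - 56233115/76635108 = -175*1 - 56233115/76635108 = -175 - 56233115/76635108 = -13467377015/76635108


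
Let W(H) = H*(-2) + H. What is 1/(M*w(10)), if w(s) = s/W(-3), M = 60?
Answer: 1/200 ≈ 0.0050000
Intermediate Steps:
W(H) = -H (W(H) = -2*H + H = -H)
w(s) = s/3 (w(s) = s/((-1*(-3))) = s/3)
1/(M*w(10)) = 1/(60*((⅓)*10)) = 1/(60*(10/3)) = 1/200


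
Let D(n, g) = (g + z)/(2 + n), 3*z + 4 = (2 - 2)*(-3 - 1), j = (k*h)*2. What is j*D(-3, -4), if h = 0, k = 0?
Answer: 0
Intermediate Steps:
j = 0 (j = (0*0)*2 = 0*2 = 0)
z = -4/3 (z = -4/3 + ((2 - 2)*(-3 - 1))/3 = -4/3 + (0*(-4))/3 = -4/3 + (⅓)*0 = -4/3 + 0 = -4/3 ≈ -1.3333)
D(n, g) = (-4/3 + g)/(2 + n) (D(n, g) = (g - 4/3)/(2 + n) = (-4/3 + g)/(2 + n))
j*D(-3, -4) = 0*((-4/3 - 4)/(2 - 3)) = 0*(-16/3/(-1)) = 0*(-1*(-16/3)) = 0*(16/3) = 0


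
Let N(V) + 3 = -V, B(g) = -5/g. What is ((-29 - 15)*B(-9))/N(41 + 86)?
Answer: 22/117 ≈ 0.18803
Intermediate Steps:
N(V) = -3 - V
((-29 - 15)*B(-9))/N(41 + 86) = ((-29 - 15)*(-5/(-9)))/(-3 - (41 + 86)) = (-(-220)*(-1)/9)/(-3 - 1*127) = (-44*5/9)/(-3 - 127) = -220/9/(-130) = -220/9*(-1/130) = 22/117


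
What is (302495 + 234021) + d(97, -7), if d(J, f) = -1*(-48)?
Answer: 536564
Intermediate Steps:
d(J, f) = 48
(302495 + 234021) + d(97, -7) = (302495 + 234021) + 48 = 536516 + 48 = 536564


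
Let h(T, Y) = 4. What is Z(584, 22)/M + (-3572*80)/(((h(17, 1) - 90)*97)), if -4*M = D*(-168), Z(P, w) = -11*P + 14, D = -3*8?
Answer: 85379575/2102184 ≈ 40.615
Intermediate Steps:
D = -24
Z(P, w) = 14 - 11*P
M = -1008 (M = -(-6)*(-168) = -¼*4032 = -1008)
Z(584, 22)/M + (-3572*80)/(((h(17, 1) - 90)*97)) = (14 - 11*584)/(-1008) + (-3572*80)/(((4 - 90)*97)) = (14 - 6424)*(-1/1008) - 285760/((-86*97)) = -6410*(-1/1008) - 285760/(-8342) = 3205/504 - 285760*(-1/8342) = 3205/504 + 142880/4171 = 85379575/2102184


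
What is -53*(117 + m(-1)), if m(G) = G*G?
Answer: -6254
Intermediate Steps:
m(G) = G²
-53*(117 + m(-1)) = -53*(117 + (-1)²) = -53*(117 + 1) = -53*118 = -6254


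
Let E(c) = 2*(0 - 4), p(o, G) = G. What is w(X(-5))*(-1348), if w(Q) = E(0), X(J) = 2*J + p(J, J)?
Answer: 10784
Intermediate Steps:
E(c) = -8 (E(c) = 2*(-4) = -8)
X(J) = 3*J (X(J) = 2*J + J = 3*J)
w(Q) = -8
w(X(-5))*(-1348) = -8*(-1348) = 10784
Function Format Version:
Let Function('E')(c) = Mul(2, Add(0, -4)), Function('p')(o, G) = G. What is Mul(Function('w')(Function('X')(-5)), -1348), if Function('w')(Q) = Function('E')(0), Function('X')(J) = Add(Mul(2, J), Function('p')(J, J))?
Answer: 10784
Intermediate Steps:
Function('E')(c) = -8 (Function('E')(c) = Mul(2, -4) = -8)
Function('X')(J) = Mul(3, J) (Function('X')(J) = Add(Mul(2, J), J) = Mul(3, J))
Function('w')(Q) = -8
Mul(Function('w')(Function('X')(-5)), -1348) = Mul(-8, -1348) = 10784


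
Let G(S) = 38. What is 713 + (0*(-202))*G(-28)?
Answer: 713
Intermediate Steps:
713 + (0*(-202))*G(-28) = 713 + (0*(-202))*38 = 713 + 0*38 = 713 + 0 = 713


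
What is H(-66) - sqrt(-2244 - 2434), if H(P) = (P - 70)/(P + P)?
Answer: 34/33 - I*sqrt(4678) ≈ 1.0303 - 68.396*I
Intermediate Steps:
H(P) = (-70 + P)/(2*P) (H(P) = (-70 + P)/((2*P)) = (-70 + P)*(1/(2*P)) = (-70 + P)/(2*P))
H(-66) - sqrt(-2244 - 2434) = (1/2)*(-70 - 66)/(-66) - sqrt(-2244 - 2434) = (1/2)*(-1/66)*(-136) - sqrt(-4678) = 34/33 - I*sqrt(4678)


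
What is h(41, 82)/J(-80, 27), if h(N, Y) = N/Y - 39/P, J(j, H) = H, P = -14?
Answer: 23/189 ≈ 0.12169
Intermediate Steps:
h(N, Y) = 39/14 + N/Y (h(N, Y) = N/Y - 39/(-14) = N/Y - 39*(-1/14) = N/Y + 39/14 = 39/14 + N/Y)
h(41, 82)/J(-80, 27) = (39/14 + 41/82)/27 = (39/14 + 41*(1/82))*(1/27) = (39/14 + ½)*(1/27) = (23/7)*(1/27) = 23/189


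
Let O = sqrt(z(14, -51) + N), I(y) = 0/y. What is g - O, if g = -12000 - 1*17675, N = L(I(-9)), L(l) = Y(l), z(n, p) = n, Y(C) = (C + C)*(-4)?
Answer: -29675 - sqrt(14) ≈ -29679.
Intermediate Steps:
Y(C) = -8*C (Y(C) = (2*C)*(-4) = -8*C)
I(y) = 0
L(l) = -8*l
N = 0 (N = -8*0 = 0)
g = -29675 (g = -12000 - 17675 = -29675)
O = sqrt(14) (O = sqrt(14 + 0) = sqrt(14) ≈ 3.7417)
g - O = -29675 - sqrt(14)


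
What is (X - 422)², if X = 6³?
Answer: 42436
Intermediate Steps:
X = 216
(X - 422)² = (216 - 422)² = (-206)² = 42436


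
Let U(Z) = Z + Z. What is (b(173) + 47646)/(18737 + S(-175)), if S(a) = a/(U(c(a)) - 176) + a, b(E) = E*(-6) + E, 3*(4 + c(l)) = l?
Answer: 42196462/16743449 ≈ 2.5202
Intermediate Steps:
c(l) = -4 + l/3
U(Z) = 2*Z
b(E) = -5*E (b(E) = -6*E + E = -5*E)
S(a) = a + a/(-184 + 2*a/3) (S(a) = a/(2*(-4 + a/3) - 176) + a = a/((-8 + 2*a/3) - 176) + a = a/(-184 + 2*a/3) + a = a + a/(-184 + 2*a/3))
(b(173) + 47646)/(18737 + S(-175)) = (-5*173 + 47646)/(18737 + (1/2)*(-175)*(-549 + 2*(-175))/(-276 - 175)) = (-865 + 47646)/(18737 + (1/2)*(-175)*(-549 - 350)/(-451)) = 46781/(18737 + (1/2)*(-175)*(-1/451)*(-899)) = 46781/(18737 - 157325/902) = 46781/(16743449/902) = 46781*(902/16743449) = 42196462/16743449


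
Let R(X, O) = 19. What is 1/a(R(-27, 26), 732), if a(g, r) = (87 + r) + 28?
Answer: 1/847 ≈ 0.0011806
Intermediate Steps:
a(g, r) = 115 + r
1/a(R(-27, 26), 732) = 1/(115 + 732) = 1/847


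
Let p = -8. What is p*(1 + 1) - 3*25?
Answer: -91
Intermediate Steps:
p*(1 + 1) - 3*25 = -8*(1 + 1) - 3*25 = -8*2 - 1*75 = -16 - 75 = -91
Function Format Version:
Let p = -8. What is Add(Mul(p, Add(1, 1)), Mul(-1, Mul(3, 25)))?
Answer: -91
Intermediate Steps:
Add(Mul(p, Add(1, 1)), Mul(-1, Mul(3, 25))) = Add(Mul(-8, Add(1, 1)), Mul(-1, Mul(3, 25))) = Add(Mul(-8, 2), Mul(-1, 75)) = Add(-16, -75) = -91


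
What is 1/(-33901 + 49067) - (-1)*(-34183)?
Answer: -518419377/15166 ≈ -34183.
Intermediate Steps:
1/(-33901 + 49067) - (-1)*(-34183) = 1/15166 - 1*34183 = 1/15166 - 34183 = -518419377/15166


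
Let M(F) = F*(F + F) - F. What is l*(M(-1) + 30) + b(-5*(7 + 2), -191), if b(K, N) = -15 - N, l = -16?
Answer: -352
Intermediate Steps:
M(F) = -F + 2*F² (M(F) = F*(2*F) - F = 2*F² - F = -F + 2*F²)
l*(M(-1) + 30) + b(-5*(7 + 2), -191) = -16*(-(-1 + 2*(-1)) + 30) + (-15 - 1*(-191)) = -16*(-(-1 - 2) + 30) + (-15 + 191) = -16*(-1*(-3) + 30) + 176 = -16*(3 + 30) + 176 = -16*33 + 176 = -528 + 176 = -352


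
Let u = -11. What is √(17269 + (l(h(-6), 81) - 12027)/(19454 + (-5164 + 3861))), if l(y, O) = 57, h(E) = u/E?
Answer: √116106260551/2593 ≈ 131.41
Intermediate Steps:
h(E) = -11/E
√(17269 + (l(h(-6), 81) - 12027)/(19454 + (-5164 + 3861))) = √(17269 + (57 - 12027)/(19454 + (-5164 + 3861))) = √(17269 - 11970/(19454 - 1303)) = √(17269 - 11970/18151) = √(17269 - 11970*1/18151) = √(17269 - 1710/2593) = √(44776807/2593) = √116106260551/2593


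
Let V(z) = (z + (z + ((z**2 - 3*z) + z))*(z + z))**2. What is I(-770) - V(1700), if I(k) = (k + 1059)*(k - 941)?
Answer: -96436754237151384479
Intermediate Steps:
V(z) = (z + 2*z*(z**2 - z))**2 (V(z) = (z + (z + (z**2 - 2*z))*(2*z))**2 = (z + (z**2 - z)*(2*z))**2 = (z + 2*z*(z**2 - z))**2)
I(k) = (-941 + k)*(1059 + k) (I(k) = (1059 + k)*(-941 + k) = (-941 + k)*(1059 + k))
I(-770) - V(1700) = (-996519 + (-770)**2 + 118*(-770)) - 1700**2*(1 - 2*1700 + 2*1700**2)**2 = (-996519 + 592900 - 90860) - 2890000*(1 - 3400 + 2*2890000)**2 = -494479 - 2890000*(1 - 3400 + 5780000)**2 = -494479 - 2890000*5776601**2 = -494479 - 2890000*33369119113201 = -494479 - 1*96436754237150890000 = -494479 - 96436754237150890000 = -96436754237151384479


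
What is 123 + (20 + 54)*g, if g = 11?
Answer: 937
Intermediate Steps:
123 + (20 + 54)*g = 123 + (20 + 54)*11 = 123 + 74*11 = 123 + 814 = 937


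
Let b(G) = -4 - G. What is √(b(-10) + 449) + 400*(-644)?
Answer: -257600 + √455 ≈ -2.5758e+5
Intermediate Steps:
√(b(-10) + 449) + 400*(-644) = √((-4 - 1*(-10)) + 449) + 400*(-644) = √((-4 + 10) + 449) - 257600 = √(6 + 449) - 257600 = √455 - 257600 = -257600 + √455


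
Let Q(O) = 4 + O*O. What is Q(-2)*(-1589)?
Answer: -12712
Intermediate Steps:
Q(O) = 4 + O²
Q(-2)*(-1589) = (4 + (-2)²)*(-1589) = (4 + 4)*(-1589) = 8*(-1589) = -12712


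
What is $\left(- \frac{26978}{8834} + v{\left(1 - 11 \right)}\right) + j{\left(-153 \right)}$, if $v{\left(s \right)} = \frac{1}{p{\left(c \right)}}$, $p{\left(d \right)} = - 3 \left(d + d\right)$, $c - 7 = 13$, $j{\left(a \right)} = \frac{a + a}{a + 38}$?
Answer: $- \frac{698969}{1741560} \approx -0.40135$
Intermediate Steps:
$j{\left(a \right)} = \frac{2 a}{38 + a}$
$c = 20$ ($c = 7 + 13 = 20$)
$p{\left(d \right)} = - 6 d$ ($p{\left(d \right)} = - 3 \cdot 2 d = - 6 d$)
$v{\left(s \right)} = - \frac{1}{120}$ ($v{\left(s \right)} = \frac{1}{\left(-6\right) 20} = \frac{1}{-120} = - \frac{1}{120}$)
$\left(- \frac{26978}{8834} + v{\left(1 - 11 \right)}\right) + j{\left(-153 \right)} = \left(- \frac{26978}{8834} - \frac{1}{120}\right) + 2 \left(-153\right) \frac{1}{38 - 153} = \left(\left(-26978\right) \frac{1}{8834} - \frac{1}{120}\right) + 2 \left(-153\right) \frac{1}{-115} = \left(- \frac{1927}{631} - \frac{1}{120}\right) + 2 \left(-153\right) \left(- \frac{1}{115}\right) = - \frac{231871}{75720} + \frac{306}{115} = - \frac{698969}{1741560}$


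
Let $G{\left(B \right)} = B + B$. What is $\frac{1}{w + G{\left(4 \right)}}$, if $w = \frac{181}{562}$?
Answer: $\frac{562}{4677} \approx 0.12016$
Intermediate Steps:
$w = \frac{181}{562}$ ($w = 181 \cdot \frac{1}{562} = \frac{181}{562} \approx 0.32206$)
$G{\left(B \right)} = 2 B$
$\frac{1}{w + G{\left(4 \right)}} = \frac{1}{\frac{181}{562} + 2 \cdot 4} = \frac{1}{\frac{181}{562} + 8} = \frac{1}{\frac{4677}{562}} = \frac{562}{4677}$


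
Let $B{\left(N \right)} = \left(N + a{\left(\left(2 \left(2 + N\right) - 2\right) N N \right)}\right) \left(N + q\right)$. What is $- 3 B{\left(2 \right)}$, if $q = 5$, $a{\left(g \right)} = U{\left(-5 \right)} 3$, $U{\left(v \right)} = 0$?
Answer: $-42$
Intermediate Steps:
$a{\left(g \right)} = 0$ ($a{\left(g \right)} = 0 \cdot 3 = 0$)
$B{\left(N \right)} = N \left(5 + N\right)$ ($B{\left(N \right)} = \left(N + 0\right) \left(N + 5\right) = N \left(5 + N\right)$)
$- 3 B{\left(2 \right)} = - 3 \cdot 2 \left(5 + 2\right) = - 3 \cdot 2 \cdot 7 = \left(-3\right) 14 = -42$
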